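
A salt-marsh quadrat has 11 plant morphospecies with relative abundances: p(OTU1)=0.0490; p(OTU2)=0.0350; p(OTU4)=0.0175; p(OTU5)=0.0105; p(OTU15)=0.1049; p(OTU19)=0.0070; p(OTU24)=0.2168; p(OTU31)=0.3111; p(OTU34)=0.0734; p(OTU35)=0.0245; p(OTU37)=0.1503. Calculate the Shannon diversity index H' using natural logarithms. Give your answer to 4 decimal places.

Each pᵢ ln pᵢ term (working shown to 6 dp, full precision carried): 0.049×(-3.015935)=-0.147781, 0.035×(-3.352407)=-0.117334, 0.0175×(-4.045554)=-0.070797, 0.0105×(-4.556380)=-0.047842, 0.1049×(-2.254748)=-0.236523, 0.007×(-4.961845)=-0.034733, 0.2168×(-1.528780)=-0.331440, 0.3111×(-1.167641)=-0.363253, 0.0734×(-2.611831)=-0.191708, 0.0245×(-3.709082)=-0.090873, 0.1503×(-1.895122)=-0.284837.
Sum = -1.917121, so H' = 1.9171.

1.9171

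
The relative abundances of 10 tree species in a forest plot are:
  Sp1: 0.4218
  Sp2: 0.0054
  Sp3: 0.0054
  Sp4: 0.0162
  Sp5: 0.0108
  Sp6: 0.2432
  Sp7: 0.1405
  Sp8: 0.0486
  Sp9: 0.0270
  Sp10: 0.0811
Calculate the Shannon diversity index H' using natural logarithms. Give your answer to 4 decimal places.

1.6040

Each pᵢ ln pᵢ term (working shown to 6 dp, full precision carried): 0.4218×(-0.863224)=-0.364108, 0.0054×(-5.221356)=-0.028195, 0.0054×(-5.221356)=-0.028195, 0.0162×(-4.122744)=-0.066788, 0.0108×(-4.528209)=-0.048905, 0.2432×(-1.413871)=-0.343853, 0.1405×(-1.962548)=-0.275738, 0.0486×(-3.024132)=-0.146973, 0.027×(-3.611918)=-0.097522, 0.0811×(-2.512072)=-0.203729.
Sum = -1.604007, so H' = 1.6040.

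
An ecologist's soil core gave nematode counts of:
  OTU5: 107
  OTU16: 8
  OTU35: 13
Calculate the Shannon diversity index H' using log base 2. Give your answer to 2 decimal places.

Total N = 107+8+13 = 128, so the proportions are 0.8359, 0.0625, 0.1016 (working shown to 4 dp, full precision carried).
Each pᵢ log₂ pᵢ term: 0.8359×(-0.2585)=-0.2161, 0.0625×(-4.0000)=-0.2500, 0.1016×(-3.2996)=-0.3351.
Sum = -0.8012, so H' = 0.80.

0.80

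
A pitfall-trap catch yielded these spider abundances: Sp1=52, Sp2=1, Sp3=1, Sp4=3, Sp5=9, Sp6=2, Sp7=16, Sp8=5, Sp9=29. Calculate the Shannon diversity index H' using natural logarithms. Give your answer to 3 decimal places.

1.550

Total N = 52+1+1+3+9+2+16+5+29 = 118, so the proportions are 0.440678, 0.0084746, 0.0084746, 0.0254237, 0.0762712, 0.0169492, 0.1355932, 0.0423729, 0.2457627 (working shown to 7 dp, full precision carried).
Each pᵢ ln pᵢ term: 0.440678×(-0.8194409)=-0.3611096, 0.0084746×(-4.7706846)=-0.0404295, 0.0084746×(-4.7706846)=-0.0404295, 0.0254237×(-3.6720723)=-0.0933578, 0.0762712×(-2.5734600)=-0.1962809, 0.0169492×(-4.0775374)=-0.0691108, 0.1355932×(-1.9980959)=-0.2709283, 0.0423729×(-3.1612467)=-0.1339511, 0.2457627×(-1.4033888)=-0.3449006.
Sum = -1.5504981, so H' = 1.550.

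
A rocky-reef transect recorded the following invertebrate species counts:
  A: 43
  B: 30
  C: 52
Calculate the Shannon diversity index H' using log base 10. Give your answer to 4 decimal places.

Total N = 43+30+52 = 125, so the proportions are 0.344, 0.24, 0.416 (working shown to 6 dp, full precision carried).
Each pᵢ log₁₀ pᵢ term: 0.344×(-0.463442)=-0.159424, 0.24×(-0.619789)=-0.148749, 0.416×(-0.380907)=-0.158457.
Sum = -0.466630, so H' = 0.4666.

0.4666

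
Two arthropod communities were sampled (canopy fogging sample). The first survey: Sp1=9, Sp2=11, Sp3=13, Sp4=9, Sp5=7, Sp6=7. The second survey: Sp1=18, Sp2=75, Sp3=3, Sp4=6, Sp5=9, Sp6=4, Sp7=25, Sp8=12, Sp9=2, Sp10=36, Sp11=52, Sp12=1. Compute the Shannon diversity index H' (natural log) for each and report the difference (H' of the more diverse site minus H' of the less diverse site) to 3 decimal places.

The first survey: N=56, proportions 0.160714, 0.196429, 0.232143, 0.160714, 0.125, 0.125, giving H' = 1.766174 (working shown to 6 dp, full precision carried).
The second survey: N=243, proportions 0.074074, 0.308642, 0.012346, 0.024691, 0.037037, 0.016461, 0.102881, 0.049383, 0.00823, 0.148148, 0.213992, 0.004115, giving H' = 1.948398.
Difference = |1.766174 − 1.948398| = 0.182224, i.e. 0.182 to 3 decimal places.

0.182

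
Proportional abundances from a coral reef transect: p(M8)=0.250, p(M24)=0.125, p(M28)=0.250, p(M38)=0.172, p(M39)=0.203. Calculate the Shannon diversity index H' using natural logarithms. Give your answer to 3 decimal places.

Each pᵢ ln pᵢ term (working shown to 5 dp, full precision carried): 0.25×(-1.38629)=-0.34657, 0.125×(-2.07944)=-0.25993, 0.25×(-1.38629)=-0.34657, 0.172×(-1.76026)=-0.30276, 0.203×(-1.59455)=-0.32369.
Sum = -1.57954, so H' = 1.580.

1.580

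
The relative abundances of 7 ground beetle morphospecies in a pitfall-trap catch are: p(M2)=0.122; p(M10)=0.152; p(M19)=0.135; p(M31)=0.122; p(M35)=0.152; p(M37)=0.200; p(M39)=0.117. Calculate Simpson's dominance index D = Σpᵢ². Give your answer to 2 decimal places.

D = 0.122² + 0.152² + 0.135² + 0.122² + 0.152² + 0.2² + 0.117² = 0.0149 + 0.0231 + 0.0182 + 0.0149 + 0.0231 + 0.0400 + 0.0137 = 0.1479 (working shown to 4 dp, full precision carried).
To 2 decimal places, D = 0.15.

0.15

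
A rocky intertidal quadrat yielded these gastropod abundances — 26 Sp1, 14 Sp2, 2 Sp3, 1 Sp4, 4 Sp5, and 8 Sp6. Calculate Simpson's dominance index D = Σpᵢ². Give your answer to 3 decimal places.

Total N = 26+14+2+1+4+8 = 55, so the proportions are 0.47273, 0.25455, 0.03636, 0.01818, 0.07273, 0.14545 (working shown to 5 dp, full precision carried).
D = 0.47273² + 0.25455² + 0.03636² + 0.01818² + 0.07273² + 0.14545² = 0.22347 + 0.06479 + 0.00132 + 0.00033 + 0.00529 + 0.02116 = 0.31636.
To 3 decimal places, D = 0.316.

0.316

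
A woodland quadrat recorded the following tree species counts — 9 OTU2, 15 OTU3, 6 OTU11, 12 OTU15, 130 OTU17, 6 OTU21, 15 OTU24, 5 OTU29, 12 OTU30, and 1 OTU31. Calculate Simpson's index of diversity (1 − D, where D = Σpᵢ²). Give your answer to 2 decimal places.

Total N = 9+15+6+12+130+6+15+5+12+1 = 211, so the proportions are 0.0427, 0.0711, 0.0284, 0.0569, 0.6161, 0.0284, 0.0711, 0.0237, 0.0569, 0.0047 (working shown to 4 dp, full precision carried).
D = 0.0427² + 0.0711² + 0.0284² + 0.0569² + 0.6161² + 0.0284² + 0.0711² + 0.0237² + 0.0569² + 0.0047² = 0.0018 + 0.0051 + 0.0008 + 0.0032 + 0.3796 + 0.0008 + 0.0051 + 0.0006 + 0.0032 + 0.0000 = 0.4002.
So 1 − D = 0.5998, i.e. 0.60 to 2 decimal places.

0.60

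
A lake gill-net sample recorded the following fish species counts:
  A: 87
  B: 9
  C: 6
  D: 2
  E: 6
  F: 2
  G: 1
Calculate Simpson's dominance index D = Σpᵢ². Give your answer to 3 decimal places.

Total N = 87+9+6+2+6+2+1 = 113, so the proportions are 0.76991, 0.07965, 0.0531, 0.0177, 0.0531, 0.0177, 0.00885 (working shown to 5 dp, full precision carried).
D = 0.76991² + 0.07965² + 0.0531² + 0.0177² + 0.0531² + 0.0177² + 0.00885² = 0.59276 + 0.00634 + 0.00282 + 0.00031 + 0.00282 + 0.00031 + 0.00008 = 0.60545.
To 3 decimal places, D = 0.605.

0.605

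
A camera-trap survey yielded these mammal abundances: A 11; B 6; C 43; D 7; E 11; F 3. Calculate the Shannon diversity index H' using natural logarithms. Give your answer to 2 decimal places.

Total N = 11+6+43+7+11+3 = 81, so the proportions are 0.1358, 0.0741, 0.5309, 0.0864, 0.1358, 0.037 (working shown to 4 dp, full precision carried).
Each pᵢ ln pᵢ term: 0.1358×(-1.9966)=-0.2711, 0.0741×(-2.6027)=-0.1928, 0.5309×(-0.6332)=-0.3362, 0.0864×(-2.4485)=-0.2116, 0.1358×(-1.9966)=-0.2711, 0.037×(-3.2958)=-0.1221.
Sum = -1.4049, so H' = 1.40.

1.40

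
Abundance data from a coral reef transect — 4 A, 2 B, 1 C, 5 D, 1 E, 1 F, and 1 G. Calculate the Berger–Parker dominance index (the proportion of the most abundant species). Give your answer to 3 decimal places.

0.333

Total N = 4+2+1+5+1+1+1 = 15, so the proportions are 0.26667, 0.13333, 0.06667, 0.33333, 0.06667, 0.06667, 0.06667 (working shown to 5 dp, full precision carried).
The largest proportion is 0.33333, i.e. d = 0.333 to 3 decimal places.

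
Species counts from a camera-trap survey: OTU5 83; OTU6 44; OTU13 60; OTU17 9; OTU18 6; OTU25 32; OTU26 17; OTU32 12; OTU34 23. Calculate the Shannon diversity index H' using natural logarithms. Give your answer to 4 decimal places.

1.9131

Total N = 83+44+60+9+6+32+17+12+23 = 286, so the proportions are 0.29021, 0.153846, 0.20979, 0.031469, 0.020979, 0.111888, 0.059441, 0.041958, 0.08042 (working shown to 6 dp, full precision carried).
Each pᵢ ln pᵢ term: 0.29021×(-1.237151)=-0.359033, 0.153846×(-1.871802)=-0.287970, 0.20979×(-1.561647)=-0.327618, 0.031469×(-3.458767)=-0.108842, 0.020979×(-3.864232)=-0.081068, 0.111888×(-2.190256)=-0.245064, 0.059441×(-2.822778)=-0.167788, 0.041958×(-3.171085)=-0.133053, 0.08042×(-2.520498)=-0.202697.
Sum = -1.913132, so H' = 1.9131.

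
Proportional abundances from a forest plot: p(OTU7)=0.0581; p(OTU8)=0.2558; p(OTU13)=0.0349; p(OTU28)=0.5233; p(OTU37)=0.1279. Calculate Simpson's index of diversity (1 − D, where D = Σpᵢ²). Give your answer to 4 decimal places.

D = 0.0581² + 0.2558² + 0.0349² + 0.5233² + 0.1279² = 0.003376 + 0.065434 + 0.001218 + 0.273843 + 0.016358 = 0.360229 (working shown to 6 dp, full precision carried).
So 1 − D = 0.639771, i.e. 0.6398 to 4 decimal places.

0.6398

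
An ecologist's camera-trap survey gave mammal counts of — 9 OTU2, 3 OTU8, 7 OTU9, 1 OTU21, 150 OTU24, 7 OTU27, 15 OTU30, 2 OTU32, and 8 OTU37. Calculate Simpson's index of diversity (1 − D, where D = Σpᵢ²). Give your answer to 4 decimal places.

0.4368

Total N = 9+3+7+1+150+7+15+2+8 = 202, so the proportions are 0.044554, 0.014851, 0.034653, 0.00495, 0.742574, 0.034653, 0.074257, 0.009901, 0.039604 (working shown to 6 dp, full precision carried).
D = 0.044554² + 0.014851² + 0.034653² + 0.00495² + 0.742574² + 0.034653² + 0.074257² + 0.009901² + 0.039604² = 0.001985 + 0.000221 + 0.001201 + 0.000025 + 0.551417 + 0.001201 + 0.005514 + 0.000098 + 0.001568 = 0.563229.
So 1 − D = 0.436771, i.e. 0.4368 to 4 decimal places.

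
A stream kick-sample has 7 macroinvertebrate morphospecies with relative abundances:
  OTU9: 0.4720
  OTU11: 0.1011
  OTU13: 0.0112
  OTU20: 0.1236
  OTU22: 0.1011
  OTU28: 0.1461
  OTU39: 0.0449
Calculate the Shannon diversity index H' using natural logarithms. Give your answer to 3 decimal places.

Each pᵢ ln pᵢ term (working shown to 5 dp, full precision carried): 0.472×(-0.75078)=-0.35437, 0.1011×(-2.29165)=-0.23169, 0.0112×(-4.49184)=-0.05031, 0.1236×(-2.09070)=-0.25841, 0.1011×(-2.29165)=-0.23169, 0.1461×(-1.92346)=-0.28102, 0.0449×(-3.10332)=-0.13934.
Sum = -1.54681, so H' = 1.547.

1.547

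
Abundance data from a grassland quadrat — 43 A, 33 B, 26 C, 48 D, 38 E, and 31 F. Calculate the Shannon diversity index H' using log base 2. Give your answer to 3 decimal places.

Total N = 43+33+26+48+38+31 = 219, so the proportions are 0.19635, 0.15068, 0.11872, 0.21918, 0.17352, 0.14155 (working shown to 5 dp, full precision carried).
Each pᵢ log₂ pᵢ term: 0.19635×(-2.34852)=-0.46113, 0.15068×(-2.73039)=-0.41143, 0.11872×(-3.07435)=-0.36499, 0.21918×(-2.18982)=-0.47996, 0.17352×(-2.52686)=-0.43845, 0.14155×(-2.82059)=-0.39926.
Sum = -2.55522, so H' = 2.555.

2.555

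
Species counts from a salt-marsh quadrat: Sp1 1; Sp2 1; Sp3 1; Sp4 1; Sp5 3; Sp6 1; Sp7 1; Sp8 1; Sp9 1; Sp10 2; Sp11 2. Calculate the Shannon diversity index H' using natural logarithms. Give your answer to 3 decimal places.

Total N = 1+1+1+1+3+1+1+1+1+2+2 = 15, so the proportions are 0.066667, 0.066667, 0.066667, 0.066667, 0.2, 0.066667, 0.066667, 0.066667, 0.066667, 0.133333, 0.133333 (working shown to 6 dp, full precision carried).
Each pᵢ ln pᵢ term: 0.066667×(-2.708050)=-0.180537, 0.066667×(-2.708050)=-0.180537, 0.066667×(-2.708050)=-0.180537, 0.066667×(-2.708050)=-0.180537, 0.2×(-1.609438)=-0.321888, 0.066667×(-2.708050)=-0.180537, 0.066667×(-2.708050)=-0.180537, 0.066667×(-2.708050)=-0.180537, 0.066667×(-2.708050)=-0.180537, 0.133333×(-2.014903)=-0.268654, 0.133333×(-2.014903)=-0.268654.
Sum = -2.303488, so H' = 2.303.

2.303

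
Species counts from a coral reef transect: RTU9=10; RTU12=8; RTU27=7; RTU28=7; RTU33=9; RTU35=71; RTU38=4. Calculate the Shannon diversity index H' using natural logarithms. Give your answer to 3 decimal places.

1.349

Total N = 10+8+7+7+9+71+4 = 116, so the proportions are 0.0862069, 0.0689655, 0.0603448, 0.0603448, 0.0775862, 0.612069, 0.0344828 (working shown to 7 dp, full precision carried).
Each pᵢ ln pᵢ term: 0.0862069×(-2.4510051)=-0.2112935, 0.0689655×(-2.6741486)=-0.1844240, 0.0603448×(-2.8076800)=-0.1694290, 0.0603448×(-2.8076800)=-0.1694290, 0.0775862×(-2.5563656)=-0.1983387, 0.612069×(-0.4909103)=-0.3004710, 0.0344828×(-3.3672958)=-0.1161136.
Sum = -1.3494989, so H' = 1.349.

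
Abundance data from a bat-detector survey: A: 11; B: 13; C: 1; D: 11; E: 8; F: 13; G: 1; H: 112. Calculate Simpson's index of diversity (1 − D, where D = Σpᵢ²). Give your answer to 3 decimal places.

Total N = 11+13+1+11+8+13+1+112 = 170, so the proportions are 0.06471, 0.07647, 0.00588, 0.06471, 0.04706, 0.07647, 0.00588, 0.65882 (working shown to 5 dp, full precision carried).
D = 0.06471² + 0.07647² + 0.00588² + 0.06471² + 0.04706² + 0.07647² + 0.00588² + 0.65882² = 0.00419 + 0.00585 + 0.00003 + 0.00419 + 0.00221 + 0.00585 + 0.00003 + 0.43405 = 0.45640.
So 1 − D = 0.54360, i.e. 0.544 to 3 decimal places.

0.544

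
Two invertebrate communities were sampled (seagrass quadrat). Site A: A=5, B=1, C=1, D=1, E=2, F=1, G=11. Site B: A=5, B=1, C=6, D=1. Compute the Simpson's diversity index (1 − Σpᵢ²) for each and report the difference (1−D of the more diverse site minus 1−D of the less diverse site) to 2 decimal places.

0.05

Site A: N=22, proportions 0.2273, 0.0455, 0.0455, 0.0455, 0.0909, 0.0455, 0.5, giving 1−D = 0.6818 (working shown to 4 dp, full precision carried).
Site B: N=13, proportions 0.3846, 0.0769, 0.4615, 0.0769, giving 1−D = 0.6272.
Difference = |0.6818 − 0.6272| = 0.0546, i.e. 0.05 to 2 decimal places.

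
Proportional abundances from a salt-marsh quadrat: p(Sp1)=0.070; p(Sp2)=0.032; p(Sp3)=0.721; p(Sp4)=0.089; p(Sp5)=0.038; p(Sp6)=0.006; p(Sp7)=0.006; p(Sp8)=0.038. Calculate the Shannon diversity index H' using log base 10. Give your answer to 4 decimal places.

Each pᵢ log₁₀ pᵢ term (working shown to 6 dp, full precision carried): 0.07×(-1.154902)=-0.080843, 0.032×(-1.494850)=-0.047835, 0.721×(-0.142065)=-0.102429, 0.089×(-1.050610)=-0.093504, 0.038×(-1.420216)=-0.053968, 0.006×(-2.221849)=-0.013331, 0.006×(-2.221849)=-0.013331, 0.038×(-1.420216)=-0.053968.
Sum = -0.459210, so H' = 0.4592.

0.4592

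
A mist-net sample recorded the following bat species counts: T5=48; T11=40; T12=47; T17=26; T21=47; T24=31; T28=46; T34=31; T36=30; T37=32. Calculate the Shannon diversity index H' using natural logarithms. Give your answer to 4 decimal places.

Total N = 48+40+47+26+47+31+46+31+30+32 = 378, so the proportions are 0.126984, 0.10582, 0.124339, 0.068783, 0.124339, 0.082011, 0.121693, 0.082011, 0.079365, 0.084656 (working shown to 6 dp, full precision carried).
Each pᵢ ln pᵢ term: 0.126984×(-2.063693)=-0.262056, 0.10582×(-2.246015)=-0.237674, 0.124339×(-2.084747)=-0.259215, 0.068783×(-2.676798)=-0.184118, 0.124339×(-2.084747)=-0.259215, 0.082011×(-2.500907)=-0.205101, 0.121693×(-2.106253)=-0.256316, 0.082011×(-2.500907)=-0.205101, 0.079365×(-2.533697)=-0.201087, 0.084656×(-2.469158)=-0.209029.
Sum = -2.278912, so H' = 2.2789.

2.2789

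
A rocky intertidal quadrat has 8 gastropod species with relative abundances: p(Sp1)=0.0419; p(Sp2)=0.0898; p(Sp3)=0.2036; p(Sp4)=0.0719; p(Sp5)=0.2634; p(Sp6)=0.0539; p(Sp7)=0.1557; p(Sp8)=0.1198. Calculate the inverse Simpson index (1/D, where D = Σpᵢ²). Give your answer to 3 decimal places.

D = 0.0419² + 0.0898² + 0.2036² + 0.0719² + 0.2634² + 0.0539² + 0.1557² + 0.1198² = 0.0017556 + 0.0080640 + 0.0414530 + 0.0051696 + 0.0693796 + 0.0029052 + 0.0242425 + 0.0143520 = 0.1673215 (working shown to 7 dp, full precision carried).
So 1/D = 5.97652, i.e. 5.977 to 3 decimal places.

5.977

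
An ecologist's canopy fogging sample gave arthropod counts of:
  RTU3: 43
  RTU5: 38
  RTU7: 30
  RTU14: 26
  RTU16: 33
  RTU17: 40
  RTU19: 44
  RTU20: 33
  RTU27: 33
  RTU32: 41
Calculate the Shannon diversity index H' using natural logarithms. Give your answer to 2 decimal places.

Total N = 43+38+30+26+33+40+44+33+33+41 = 361, so the proportions are 0.1191, 0.1053, 0.0831, 0.072, 0.0914, 0.1108, 0.1219, 0.0914, 0.0914, 0.1136 (working shown to 4 dp, full precision carried).
Each pᵢ ln pᵢ term: 0.1191×(-2.1277)=-0.2534, 0.1053×(-2.2513)=-0.2370, 0.0831×(-2.4877)=-0.2067, 0.072×(-2.6308)=-0.1895, 0.0914×(-2.3924)=-0.2187, 0.1108×(-2.2000)=-0.2438, 0.1219×(-2.1047)=-0.2565, 0.0914×(-2.3924)=-0.2187, 0.0914×(-2.3924)=-0.2187, 0.1136×(-2.1753)=-0.2471.
Sum = -2.2901, so H' = 2.29.

2.29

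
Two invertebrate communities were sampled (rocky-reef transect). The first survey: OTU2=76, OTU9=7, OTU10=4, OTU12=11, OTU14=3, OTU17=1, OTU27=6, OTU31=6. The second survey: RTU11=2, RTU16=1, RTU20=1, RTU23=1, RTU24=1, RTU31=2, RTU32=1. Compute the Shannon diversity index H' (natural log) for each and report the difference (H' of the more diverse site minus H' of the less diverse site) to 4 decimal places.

0.6571

The first survey: N=114, proportions 0.666667, 0.061404, 0.035088, 0.096491, 0.026316, 0.008772, 0.052632, 0.052632, giving H' = 1.232022 (working shown to 6 dp, full precision carried).
The second survey: N=9, proportions 0.222222, 0.111111, 0.111111, 0.111111, 0.111111, 0.222222, 0.111111, giving H' = 1.889159.
Difference = |1.232022 − 1.889159| = 0.657137, i.e. 0.6571 to 4 decimal places.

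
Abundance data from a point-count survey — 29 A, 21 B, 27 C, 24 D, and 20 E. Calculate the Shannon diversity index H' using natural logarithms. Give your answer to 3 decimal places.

1.599

Total N = 29+21+27+24+20 = 121, so the proportions are 0.23967, 0.17355, 0.22314, 0.19835, 0.16529 (working shown to 5 dp, full precision carried).
Each pᵢ ln pᵢ term: 0.23967×(-1.42849)=-0.34237, 0.17355×(-1.75127)=-0.30394, 0.22314×(-1.49995)=-0.33470, 0.19835×(-1.61774)=-0.32087, 0.16529×(-1.80006)=-0.29753.
Sum = -1.59941, so H' = 1.599.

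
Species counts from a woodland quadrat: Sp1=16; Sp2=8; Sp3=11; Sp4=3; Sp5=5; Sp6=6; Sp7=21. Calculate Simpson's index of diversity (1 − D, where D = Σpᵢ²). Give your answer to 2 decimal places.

Total N = 16+8+11+3+5+6+21 = 70, so the proportions are 0.2286, 0.1143, 0.1571, 0.0429, 0.0714, 0.0857, 0.3 (working shown to 4 dp, full precision carried).
D = 0.2286² + 0.1143² + 0.1571² + 0.0429² + 0.0714² + 0.0857² + 0.3² = 0.0522 + 0.0131 + 0.0247 + 0.0018 + 0.0051 + 0.0073 + 0.0900 = 0.1943.
So 1 − D = 0.8057, i.e. 0.81 to 2 decimal places.

0.81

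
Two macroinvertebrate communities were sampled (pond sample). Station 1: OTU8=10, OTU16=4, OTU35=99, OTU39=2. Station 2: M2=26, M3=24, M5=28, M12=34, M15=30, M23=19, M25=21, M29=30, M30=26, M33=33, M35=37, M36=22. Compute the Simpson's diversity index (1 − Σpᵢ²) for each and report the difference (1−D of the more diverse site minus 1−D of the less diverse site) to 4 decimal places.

0.6637

Station 1: N=115, proportions 0.086957, 0.034783, 0.86087, 0.017391, giving 1−D = 0.249830 (working shown to 6 dp, full precision carried).
Station 2: N=330, proportions 0.078788, 0.072727, 0.084848, 0.10303, 0.090909, 0.057576, 0.063636, 0.090909, 0.078788, 0.1, 0.112121, 0.066667, giving 1−D = 0.913572.
Difference = |0.249830 − 0.913572| = 0.663742, i.e. 0.6637 to 4 decimal places.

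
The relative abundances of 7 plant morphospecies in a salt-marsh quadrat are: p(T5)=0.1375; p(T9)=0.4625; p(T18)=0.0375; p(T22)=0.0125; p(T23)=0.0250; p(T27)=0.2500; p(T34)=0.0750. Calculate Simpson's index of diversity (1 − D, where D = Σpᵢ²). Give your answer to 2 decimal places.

0.70

D = 0.1375² + 0.4625² + 0.0375² + 0.0125² + 0.025² + 0.25² + 0.075² = 0.0189 + 0.2139 + 0.0014 + 0.0002 + 0.0006 + 0.0625 + 0.0056 = 0.3031 (working shown to 4 dp, full precision carried).
So 1 − D = 0.6969, i.e. 0.70 to 2 decimal places.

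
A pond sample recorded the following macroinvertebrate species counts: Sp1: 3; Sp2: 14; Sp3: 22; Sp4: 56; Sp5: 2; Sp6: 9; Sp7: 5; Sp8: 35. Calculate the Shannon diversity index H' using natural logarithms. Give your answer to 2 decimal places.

Total N = 3+14+22+56+2+9+5+35 = 146, so the proportions are 0.0205, 0.0959, 0.1507, 0.3836, 0.0137, 0.0616, 0.0342, 0.2397 (working shown to 4 dp, full precision carried).
Each pᵢ ln pᵢ term: 0.0205×(-3.8850)=-0.0798, 0.0959×(-2.3445)=-0.2248, 0.1507×(-1.8926)=-0.2852, 0.3836×(-0.9583)=-0.3675, 0.0137×(-4.2905)=-0.0588, 0.0616×(-2.7864)=-0.1718, 0.0342×(-3.3742)=-0.1156, 0.2397×(-1.4283)=-0.3424.
Sum = -1.6459, so H' = 1.65.

1.65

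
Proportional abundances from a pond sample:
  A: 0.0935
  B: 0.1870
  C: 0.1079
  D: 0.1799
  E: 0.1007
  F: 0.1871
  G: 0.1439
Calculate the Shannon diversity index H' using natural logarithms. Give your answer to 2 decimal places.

Each pᵢ ln pᵢ term (working shown to 4 dp, full precision carried): 0.0935×(-2.3698)=-0.2216, 0.187×(-1.6766)=-0.3135, 0.1079×(-2.2266)=-0.2402, 0.1799×(-1.7154)=-0.3086, 0.1007×(-2.2956)=-0.2312, 0.1871×(-1.6761)=-0.3136, 0.1439×(-1.9386)=-0.2790.
Sum = -1.9077, so H' = 1.91.

1.91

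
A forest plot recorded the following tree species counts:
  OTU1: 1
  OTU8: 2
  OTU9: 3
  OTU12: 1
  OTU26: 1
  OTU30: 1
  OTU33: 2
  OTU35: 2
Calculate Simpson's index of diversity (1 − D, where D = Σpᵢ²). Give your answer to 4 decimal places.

0.8521

Total N = 1+2+3+1+1+1+2+2 = 13, so the proportions are 0.076923, 0.153846, 0.230769, 0.076923, 0.076923, 0.076923, 0.153846, 0.153846 (working shown to 6 dp, full precision carried).
D = 0.076923² + 0.153846² + 0.230769² + 0.076923² + 0.076923² + 0.076923² + 0.153846² + 0.153846² = 0.005917 + 0.023669 + 0.053254 + 0.005917 + 0.005917 + 0.005917 + 0.023669 + 0.023669 = 0.147929.
So 1 − D = 0.852071, i.e. 0.8521 to 4 decimal places.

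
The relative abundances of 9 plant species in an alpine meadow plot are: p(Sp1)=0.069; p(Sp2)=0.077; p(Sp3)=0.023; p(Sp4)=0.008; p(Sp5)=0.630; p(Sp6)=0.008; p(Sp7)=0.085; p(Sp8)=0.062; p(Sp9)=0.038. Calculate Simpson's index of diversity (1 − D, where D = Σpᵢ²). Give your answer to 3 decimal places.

D = 0.069² + 0.077² + 0.023² + 0.008² + 0.63² + 0.008² + 0.085² + 0.062² + 0.038² = 0.00476 + 0.00593 + 0.00053 + 0.00006 + 0.39690 + 0.00006 + 0.00723 + 0.00384 + 0.00144 = 0.42076 (working shown to 5 dp, full precision carried).
So 1 − D = 0.57924, i.e. 0.579 to 3 decimal places.

0.579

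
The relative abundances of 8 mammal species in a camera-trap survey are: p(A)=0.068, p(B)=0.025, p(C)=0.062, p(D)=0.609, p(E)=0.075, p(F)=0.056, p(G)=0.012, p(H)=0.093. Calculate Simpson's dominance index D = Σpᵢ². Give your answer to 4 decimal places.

D = 0.068² + 0.025² + 0.062² + 0.609² + 0.075² + 0.056² + 0.012² + 0.093² = 0.004624 + 0.000625 + 0.003844 + 0.370881 + 0.005625 + 0.003136 + 0.000144 + 0.008649 = 0.397528 (working shown to 6 dp, full precision carried).
To 4 decimal places, D = 0.3975.

0.3975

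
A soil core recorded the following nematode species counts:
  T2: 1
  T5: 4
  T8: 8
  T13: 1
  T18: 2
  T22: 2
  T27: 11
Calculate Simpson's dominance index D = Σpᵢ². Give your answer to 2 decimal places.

0.25

Total N = 1+4+8+1+2+2+11 = 29, so the proportions are 0.0345, 0.1379, 0.2759, 0.0345, 0.069, 0.069, 0.3793 (working shown to 4 dp, full precision carried).
D = 0.0345² + 0.1379² + 0.2759² + 0.0345² + 0.069² + 0.069² + 0.3793² = 0.0012 + 0.0190 + 0.0761 + 0.0012 + 0.0048 + 0.0048 + 0.1439 = 0.2509.
To 2 decimal places, D = 0.25.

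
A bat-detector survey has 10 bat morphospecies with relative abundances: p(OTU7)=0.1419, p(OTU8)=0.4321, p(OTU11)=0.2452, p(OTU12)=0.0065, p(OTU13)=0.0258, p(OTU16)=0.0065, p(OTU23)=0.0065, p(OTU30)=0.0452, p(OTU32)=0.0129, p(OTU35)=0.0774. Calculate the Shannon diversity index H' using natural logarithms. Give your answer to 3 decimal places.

Each pᵢ ln pᵢ term (working shown to 5 dp, full precision carried): 0.1419×(-1.95263)=-0.27708, 0.4321×(-0.83910)=-0.36257, 0.2452×(-1.40568)=-0.34467, 0.0065×(-5.03595)=-0.03273, 0.0258×(-3.65738)=-0.09436, 0.0065×(-5.03595)=-0.03273, 0.0065×(-5.03595)=-0.03273, 0.0452×(-3.09666)=-0.13997, 0.0129×(-4.35053)=-0.05612, 0.0774×(-2.55877)=-0.19805.
Sum = -1.57103, so H' = 1.571.

1.571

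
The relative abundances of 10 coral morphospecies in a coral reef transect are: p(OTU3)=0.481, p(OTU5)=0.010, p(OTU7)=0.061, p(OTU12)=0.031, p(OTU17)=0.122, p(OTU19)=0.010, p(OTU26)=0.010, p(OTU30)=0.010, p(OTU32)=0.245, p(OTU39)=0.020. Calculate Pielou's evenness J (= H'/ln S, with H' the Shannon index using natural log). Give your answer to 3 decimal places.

0.649

H' = −Σ pᵢ ln pᵢ = −((-0.35204) + (-0.04605) + (-0.17061) + (-0.10769) + (-0.25666) + (-0.04605) + (-0.04605) + (-0.04605) + (-0.34459) + (-0.07824)) = 1.49403 (working shown to 5 dp, full precision carried).
With S = 10 species, ln S = 2.30259, so J = 1.49403/2.30259 = 0.64885, i.e. 0.649 to 3 decimal places.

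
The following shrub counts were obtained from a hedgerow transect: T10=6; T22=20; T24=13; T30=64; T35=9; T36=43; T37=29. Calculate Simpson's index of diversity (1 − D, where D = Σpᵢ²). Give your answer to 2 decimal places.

0.78

Total N = 6+20+13+64+9+43+29 = 184, so the proportions are 0.0326, 0.1087, 0.0707, 0.3478, 0.0489, 0.2337, 0.1576 (working shown to 4 dp, full precision carried).
D = 0.0326² + 0.1087² + 0.0707² + 0.3478² + 0.0489² + 0.2337² + 0.1576² = 0.0011 + 0.0118 + 0.0050 + 0.1210 + 0.0024 + 0.0546 + 0.0248 = 0.2207.
So 1 − D = 0.7793, i.e. 0.78 to 2 decimal places.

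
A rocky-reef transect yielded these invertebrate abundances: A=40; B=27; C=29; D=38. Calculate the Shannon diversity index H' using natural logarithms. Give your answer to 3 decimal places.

Total N = 40+27+29+38 = 134, so the proportions are 0.29851, 0.20149, 0.21642, 0.28358 (working shown to 5 dp, full precision carried).
Each pᵢ ln pᵢ term: 0.29851×(-1.20896)=-0.36088, 0.20149×(-1.60200)=-0.32279, 0.21642×(-1.53054)=-0.33124, 0.28358×(-1.26025)=-0.35739.
Sum = -1.37230, so H' = 1.372.

1.372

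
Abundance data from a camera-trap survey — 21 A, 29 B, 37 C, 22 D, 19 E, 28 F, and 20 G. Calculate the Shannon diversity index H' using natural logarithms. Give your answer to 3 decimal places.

Total N = 21+29+37+22+19+28+20 = 176, so the proportions are 0.11932, 0.16477, 0.21023, 0.125, 0.10795, 0.15909, 0.11364 (working shown to 5 dp, full precision carried).
Each pᵢ ln pᵢ term: 0.11932×(-2.12596)=-0.25367, 0.16477×(-1.80319)=-0.29712, 0.21023×(-1.55957)=-0.32786, 0.125×(-2.07944)=-0.25993, 0.10795×(-2.22605)=-0.24031, 0.15909×(-1.83828)=-0.29245, 0.11364×(-2.17475)=-0.24713.
Sum = -1.91847, so H' = 1.918.

1.918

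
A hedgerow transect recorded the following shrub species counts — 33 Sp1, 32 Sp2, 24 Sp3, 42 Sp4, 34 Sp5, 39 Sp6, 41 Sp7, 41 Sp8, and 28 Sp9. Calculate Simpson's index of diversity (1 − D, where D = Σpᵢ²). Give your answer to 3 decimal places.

0.886

Total N = 33+32+24+42+34+39+41+41+28 = 314, so the proportions are 0.1051, 0.10191, 0.07643, 0.13376, 0.10828, 0.1242, 0.13057, 0.13057, 0.08917 (working shown to 5 dp, full precision carried).
D = 0.1051² + 0.10191² + 0.07643² + 0.13376² + 0.10828² + 0.1242² + 0.13057² + 0.13057² + 0.08917² = 0.01105 + 0.01039 + 0.00584 + 0.01789 + 0.01172 + 0.01543 + 0.01705 + 0.01705 + 0.00795 = 0.11437.
So 1 − D = 0.88563, i.e. 0.886 to 3 decimal places.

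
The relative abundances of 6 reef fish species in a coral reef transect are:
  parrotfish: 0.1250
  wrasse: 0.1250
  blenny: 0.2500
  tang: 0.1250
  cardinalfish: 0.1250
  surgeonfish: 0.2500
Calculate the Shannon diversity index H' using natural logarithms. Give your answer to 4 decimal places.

1.7329

Each pᵢ ln pᵢ term (working shown to 6 dp, full precision carried): 0.125×(-2.079442)=-0.259930, 0.125×(-2.079442)=-0.259930, 0.25×(-1.386294)=-0.346574, 0.125×(-2.079442)=-0.259930, 0.125×(-2.079442)=-0.259930, 0.25×(-1.386294)=-0.346574.
Sum = -1.732868, so H' = 1.7329.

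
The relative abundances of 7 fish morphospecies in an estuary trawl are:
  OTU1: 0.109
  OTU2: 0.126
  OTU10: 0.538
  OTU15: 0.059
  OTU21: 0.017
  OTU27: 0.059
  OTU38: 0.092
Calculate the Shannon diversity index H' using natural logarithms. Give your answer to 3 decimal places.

Each pᵢ ln pᵢ term (working shown to 5 dp, full precision carried): 0.109×(-2.21641)=-0.24159, 0.126×(-2.07147)=-0.26101, 0.538×(-0.61990)=-0.33350, 0.059×(-2.83022)=-0.16698, 0.017×(-4.07454)=-0.06927, 0.059×(-2.83022)=-0.16698, 0.092×(-2.38597)=-0.21951.
Sum = -1.45884, so H' = 1.459.

1.459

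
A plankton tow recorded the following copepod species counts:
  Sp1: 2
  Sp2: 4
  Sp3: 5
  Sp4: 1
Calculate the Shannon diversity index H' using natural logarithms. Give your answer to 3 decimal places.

1.237

Total N = 2+4+5+1 = 12, so the proportions are 0.16667, 0.33333, 0.41667, 0.08333 (working shown to 5 dp, full precision carried).
Each pᵢ ln pᵢ term: 0.16667×(-1.79176)=-0.29863, 0.33333×(-1.09861)=-0.36620, 0.41667×(-0.87547)=-0.36478, 0.08333×(-2.48491)=-0.20708.
Sum = -1.23668, so H' = 1.237.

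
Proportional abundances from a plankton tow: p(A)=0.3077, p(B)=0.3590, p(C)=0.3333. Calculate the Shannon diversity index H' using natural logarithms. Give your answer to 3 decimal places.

Each pᵢ ln pᵢ term (working shown to 5 dp, full precision carried): 0.3077×(-1.17863)=-0.36266, 0.359×(-1.02443)=-0.36777, 0.3333×(-1.09871)=-0.36620.
Sum = -1.09664, so H' = 1.097.

1.097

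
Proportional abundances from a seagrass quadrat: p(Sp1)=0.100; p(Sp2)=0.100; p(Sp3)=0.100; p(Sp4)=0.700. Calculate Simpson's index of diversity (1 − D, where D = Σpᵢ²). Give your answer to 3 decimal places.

D = 0.1² + 0.1² + 0.1² + 0.7² = 0.01000 + 0.01000 + 0.01000 + 0.49000 = 0.52000 (working shown to 5 dp, full precision carried).
So 1 − D = 0.48000, i.e. 0.480 to 3 decimal places.

0.480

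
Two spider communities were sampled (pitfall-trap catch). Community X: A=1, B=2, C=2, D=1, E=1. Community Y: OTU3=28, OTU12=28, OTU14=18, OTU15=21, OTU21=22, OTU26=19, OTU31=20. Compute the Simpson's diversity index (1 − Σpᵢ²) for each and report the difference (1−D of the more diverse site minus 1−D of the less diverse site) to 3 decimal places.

0.077

Community X: N=7, proportions 0.142857, 0.285714, 0.285714, 0.142857, 0.142857, giving 1−D = 0.775510 (working shown to 6 dp, full precision carried).
Community Y: N=156, proportions 0.179487, 0.179487, 0.115385, 0.134615, 0.141026, 0.121795, 0.128205, giving 1−D = 0.852975.
Difference = |0.775510 − 0.852975| = 0.077465, i.e. 0.077 to 3 decimal places.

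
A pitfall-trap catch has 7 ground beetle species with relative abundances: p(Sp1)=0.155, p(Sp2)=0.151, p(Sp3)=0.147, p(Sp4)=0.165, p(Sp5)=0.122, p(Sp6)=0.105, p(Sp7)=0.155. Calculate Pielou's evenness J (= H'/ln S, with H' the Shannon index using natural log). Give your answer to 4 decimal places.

H' = −Σ pᵢ ln pᵢ = −((-0.288971) + (-0.285462) + (-0.281846) + (-0.297299) + (-0.256656) + (-0.236648) + (-0.288971)) = 1.935853 (working shown to 6 dp, full precision carried).
With S = 7 species, ln S = 1.945910, so J = 1.935853/1.945910 = 0.994832, i.e. 0.9948 to 4 decimal places.

0.9948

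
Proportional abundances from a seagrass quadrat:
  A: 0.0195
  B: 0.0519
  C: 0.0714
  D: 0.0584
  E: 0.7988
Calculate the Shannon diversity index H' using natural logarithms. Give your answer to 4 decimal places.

0.7641

Each pᵢ ln pᵢ term (working shown to 6 dp, full precision carried): 0.0195×(-3.937341)=-0.076778, 0.0519×(-2.958436)=-0.153543, 0.0714×(-2.639457)=-0.188457, 0.0584×(-2.840439)=-0.165882, 0.7988×(-0.224645)=-0.179446.
Sum = -0.764106, so H' = 0.7641.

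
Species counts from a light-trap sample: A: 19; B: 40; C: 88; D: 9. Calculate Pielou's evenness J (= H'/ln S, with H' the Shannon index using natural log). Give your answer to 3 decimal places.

Total N = 19+40+88+9 = 156, so the proportions are 0.12179, 0.25641, 0.5641, 0.05769 (working shown to 5 dp, full precision carried).
H' = −Σ pᵢ ln pᵢ = −((-0.25643) + (-0.34897) + (-0.32296) + (-0.16457)) = 1.09293.
With S = 4 species, ln S = 1.38629, so J = 1.09293/1.38629 = 0.78838, i.e. 0.788 to 3 decimal places.

0.788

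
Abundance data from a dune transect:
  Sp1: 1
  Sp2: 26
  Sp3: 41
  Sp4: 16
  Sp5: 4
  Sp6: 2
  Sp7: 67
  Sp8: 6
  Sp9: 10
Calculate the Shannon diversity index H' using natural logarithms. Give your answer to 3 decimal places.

Total N = 1+26+41+16+4+2+67+6+10 = 173, so the proportions are 0.00578, 0.15029, 0.23699, 0.09249, 0.02312, 0.01156, 0.38728, 0.03468, 0.0578 (working shown to 5 dp, full precision carried).
Each pᵢ ln pᵢ term: 0.00578×(-5.15329)=-0.02979, 0.15029×(-1.89520)=-0.28483, 0.23699×(-1.43972)=-0.34121, 0.09249×(-2.38070)=-0.22018, 0.02312×(-3.76700)=-0.08710, 0.01156×(-4.46014)=-0.05156, 0.38728×(-0.94860)=-0.36738, 0.03468×(-3.36153)=-0.11658, 0.0578×(-2.85071)=-0.16478.
Sum = -1.66340, so H' = 1.663.

1.663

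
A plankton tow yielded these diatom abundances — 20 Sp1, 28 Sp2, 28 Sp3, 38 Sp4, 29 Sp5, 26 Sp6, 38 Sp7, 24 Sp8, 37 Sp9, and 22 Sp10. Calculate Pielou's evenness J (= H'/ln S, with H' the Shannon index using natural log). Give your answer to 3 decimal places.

0.990

Total N = 20+28+28+38+29+26+38+24+37+22 = 290, so the proportions are 0.06897, 0.09655, 0.09655, 0.13103, 0.1, 0.08966, 0.13103, 0.08276, 0.12759, 0.07586 (working shown to 5 dp, full precision carried).
H' = −Σ pᵢ ln pᵢ = −((-0.18442) + (-0.22571) + (-0.22571) + (-0.26630) + (-0.23026) + (-0.21623) + (-0.26630) + (-0.20622) + (-0.26270) + (-0.19564)) = 2.27948.
With S = 10 species, ln S = 2.30259, so J = 2.27948/2.30259 = 0.98996, i.e. 0.990 to 3 decimal places.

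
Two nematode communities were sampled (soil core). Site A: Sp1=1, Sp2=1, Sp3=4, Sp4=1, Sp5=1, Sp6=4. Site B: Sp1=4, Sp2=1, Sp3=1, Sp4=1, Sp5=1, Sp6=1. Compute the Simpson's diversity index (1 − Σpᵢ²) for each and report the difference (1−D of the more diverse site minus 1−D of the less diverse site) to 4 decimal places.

Site A: N=12, proportions 0.083333, 0.083333, 0.333333, 0.083333, 0.083333, 0.333333, giving 1−D = 0.750000 (working shown to 6 dp, full precision carried).
Site B: N=9, proportions 0.444444, 0.111111, 0.111111, 0.111111, 0.111111, 0.111111, giving 1−D = 0.740741.
Difference = |0.750000 − 0.740741| = 0.009259, i.e. 0.0093 to 4 decimal places.

0.0093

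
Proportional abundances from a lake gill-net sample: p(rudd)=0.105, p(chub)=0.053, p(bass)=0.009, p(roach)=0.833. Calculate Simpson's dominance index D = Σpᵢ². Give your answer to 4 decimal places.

0.7078

D = 0.105² + 0.053² + 0.009² + 0.833² = 0.011025 + 0.002809 + 0.000081 + 0.693889 = 0.707804 (working shown to 6 dp, full precision carried).
To 4 decimal places, D = 0.7078.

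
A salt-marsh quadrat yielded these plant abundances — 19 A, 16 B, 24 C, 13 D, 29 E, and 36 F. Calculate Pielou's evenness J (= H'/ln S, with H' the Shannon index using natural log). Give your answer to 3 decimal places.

Total N = 19+16+24+13+29+36 = 137, so the proportions are 0.13869, 0.11679, 0.17518, 0.09489, 0.21168, 0.26277 (working shown to 5 dp, full precision carried).
H' = −Σ pᵢ ln pᵢ = −((-0.27398) + (-0.25079) + (-0.30516) + (-0.22347) + (-0.32867) + (-0.35119)) = 1.73325.
With S = 6 species, ln S = 1.79176, so J = 1.73325/1.79176 = 0.96735, i.e. 0.967 to 3 decimal places.

0.967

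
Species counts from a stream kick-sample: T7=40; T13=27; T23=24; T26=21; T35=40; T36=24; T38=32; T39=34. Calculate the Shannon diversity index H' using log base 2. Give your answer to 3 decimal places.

2.963

Total N = 40+27+24+21+40+24+32+34 = 242, so the proportions are 0.16529, 0.11157, 0.09917, 0.08678, 0.16529, 0.09917, 0.13223, 0.1405 (working shown to 5 dp, full precision carried).
Each pᵢ log₂ pᵢ term: 0.16529×(-2.59694)=-0.42925, 0.11157×(-3.16398)=-0.35301, 0.09917×(-3.33390)=-0.33063, 0.08678×(-3.52655)=-0.30602, 0.16529×(-2.59694)=-0.42925, 0.09917×(-3.33390)=-0.33063, 0.13223×(-2.91886)=-0.38597, 0.1405×(-2.83140)=-0.39780.
Sum = -2.96255, so H' = 2.963.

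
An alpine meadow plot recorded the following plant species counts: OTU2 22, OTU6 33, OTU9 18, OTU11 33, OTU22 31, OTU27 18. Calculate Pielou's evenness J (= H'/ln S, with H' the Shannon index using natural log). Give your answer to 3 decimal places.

0.981

Total N = 22+33+18+33+31+18 = 155, so the proportions are 0.14194, 0.2129, 0.11613, 0.2129, 0.2, 0.11613 (working shown to 5 dp, full precision carried).
H' = −Σ pᵢ ln pᵢ = −((-0.27711) + (-0.32934) + (-0.25003) + (-0.32934) + (-0.32189) + (-0.25003)) = 1.75775.
With S = 6 species, ln S = 1.79176, so J = 1.75775/1.79176 = 0.98102, i.e. 0.981 to 3 decimal places.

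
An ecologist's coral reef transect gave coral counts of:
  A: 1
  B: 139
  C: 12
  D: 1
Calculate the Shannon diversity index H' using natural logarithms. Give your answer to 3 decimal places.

Total N = 1+139+12+1 = 153, so the proportions are 0.00654, 0.9085, 0.07843, 0.00654 (working shown to 5 dp, full precision carried).
Each pᵢ ln pᵢ term: 0.00654×(-5.03044)=-0.03288, 0.9085×(-0.09596)=-0.08718, 0.07843×(-2.54553)=-0.19965, 0.00654×(-5.03044)=-0.03288.
Sum = -0.35259, so H' = 0.353.

0.353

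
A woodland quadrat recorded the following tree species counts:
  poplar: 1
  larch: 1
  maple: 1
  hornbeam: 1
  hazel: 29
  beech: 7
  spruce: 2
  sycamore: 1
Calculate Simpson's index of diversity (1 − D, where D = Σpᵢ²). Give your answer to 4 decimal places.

0.5138

Total N = 1+1+1+1+29+7+2+1 = 43, so the proportions are 0.023256, 0.023256, 0.023256, 0.023256, 0.674419, 0.162791, 0.046512, 0.023256 (working shown to 6 dp, full precision carried).
D = 0.023256² + 0.023256² + 0.023256² + 0.023256² + 0.674419² + 0.162791² + 0.046512² + 0.023256² = 0.000541 + 0.000541 + 0.000541 + 0.000541 + 0.454840 + 0.026501 + 0.002163 + 0.000541 = 0.486209.
So 1 − D = 0.513791, i.e. 0.5138 to 4 decimal places.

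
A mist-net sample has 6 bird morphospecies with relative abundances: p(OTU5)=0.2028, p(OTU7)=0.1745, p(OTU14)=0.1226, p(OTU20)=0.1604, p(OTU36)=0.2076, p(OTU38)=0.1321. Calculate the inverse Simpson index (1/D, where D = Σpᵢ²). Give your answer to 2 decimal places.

5.78

D = 0.2028² + 0.1745² + 0.1226² + 0.1604² + 0.2076² + 0.1321² = 0.041128 + 0.030450 + 0.015031 + 0.025728 + 0.043098 + 0.017450 = 0.172885 (working shown to 6 dp, full precision carried).
So 1/D = 5.7842, i.e. 5.78 to 2 decimal places.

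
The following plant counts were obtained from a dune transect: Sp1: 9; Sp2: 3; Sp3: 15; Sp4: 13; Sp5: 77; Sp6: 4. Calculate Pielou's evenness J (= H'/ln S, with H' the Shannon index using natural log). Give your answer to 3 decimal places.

0.661

Total N = 9+3+15+13+77+4 = 121, so the proportions are 0.07438, 0.02479, 0.12397, 0.10744, 0.63636, 0.03306 (working shown to 5 dp, full precision carried).
H' = −Σ pᵢ ln pᵢ = −((-0.19328) + (-0.09167) + (-0.25881) + (-0.23968) + (-0.28763) + (-0.11271)) = 1.18377.
With S = 6 species, ln S = 1.79176, so J = 1.18377/1.79176 = 0.66068, i.e. 0.661 to 3 decimal places.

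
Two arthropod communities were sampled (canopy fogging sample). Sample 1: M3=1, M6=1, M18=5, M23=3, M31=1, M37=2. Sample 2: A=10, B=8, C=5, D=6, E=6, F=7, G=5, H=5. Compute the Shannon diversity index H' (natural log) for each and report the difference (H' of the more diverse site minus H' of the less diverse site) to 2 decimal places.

0.46

Sample 1: N=13, proportions 0.07692, 0.07692, 0.38462, 0.23077, 0.07692, 0.15385, giving H' = 1.58577 (working shown to 5 dp, full precision carried).
Sample 2: N=52, proportions 0.19231, 0.15385, 0.09615, 0.11538, 0.11538, 0.13462, 0.09615, 0.09615, giving H' = 2.04883.
Difference = |1.58577 − 2.04883| = 0.46306, i.e. 0.46 to 2 decimal places.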